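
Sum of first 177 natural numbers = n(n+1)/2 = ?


n(n+1)/2 = 177×178/2 = 31506/2 = 15753

Σk = 15753


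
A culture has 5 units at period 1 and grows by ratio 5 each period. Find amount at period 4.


aₙ = a₁·r^(n-1)
= 5×5^3
= 5×125
= 625

a_4 = 625


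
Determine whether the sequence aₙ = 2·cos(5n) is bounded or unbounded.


For all n, -1 ≤ cos(5n) ≤ 1, so -2 ≤ 2·cos(5n) ≤ 2
Lower bound: -2, Upper bound: 2
The sequence IS bounded

Bounded (-2 ≤ aₙ ≤ 2)


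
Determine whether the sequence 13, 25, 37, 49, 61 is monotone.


Differences: 12, 12, 12, 12
All differences > 0 → strictly INCREASING

Monotonically increasing


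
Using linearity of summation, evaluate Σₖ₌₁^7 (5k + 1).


Σ(5k+1) = 5·Σk + 1·n
= 5·28 + 1·7
= 140 + 7 = 147

Σ = 147


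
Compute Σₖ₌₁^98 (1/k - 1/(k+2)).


Telescoping with gap 2: two head and two tail terms survive.
= (1 + 1/2) - (1/99 + 1/100)
= 3/2 - 1/99 - 1/100 = 14651/9900

Sum = 14651/9900


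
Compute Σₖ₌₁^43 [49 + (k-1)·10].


aₙ = 49 + (43-1)×10 = 469
Sₙ = n(a₁+aₙ)/2 = 43×(49+469)/2
= 43×518/2 = 11137

S_43 = 11137


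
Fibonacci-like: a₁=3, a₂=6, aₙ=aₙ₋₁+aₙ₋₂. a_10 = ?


Computing iteratively: 3, 6, 9, 15, 24, 39, 63, 102, 165, 267
a_10 = 267

a_10 = 267


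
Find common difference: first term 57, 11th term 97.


d = (aₙ - a₁)/(n-1)
= (97 - 57)/(11-1)
= 40/10 = 4

d = 4


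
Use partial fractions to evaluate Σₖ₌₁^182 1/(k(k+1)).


1/(k(k+1)) = 1/k - 1/(k+1) (partial fractions)
Telescoping: Σ = 1 - 1/183 = 182/183

Sum = 182/183


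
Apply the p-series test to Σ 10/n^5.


p-series test: Σ c/n^p converges if p > 1, diverges if p ≤ 1 (constant c > 0 doesn't affect convergence).
p = 5
5 > 1 → CONVERGES

Converges (p = 5 > 1)


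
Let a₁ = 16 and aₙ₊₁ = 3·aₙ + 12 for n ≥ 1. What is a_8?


Computing step by step:
a_1 = 16
a_2 = 60
a_3 = 192
a_4 = 588
a_5 = 1776
a_6 = 5340
a_7 = 16032
a_8 = 48108


a_8 = 48108


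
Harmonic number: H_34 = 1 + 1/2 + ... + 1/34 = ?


H_34 = 1/1 + 1/2 + 1/3 + ... + 1/34
= 54062195834749/13127595717600
≈ 4.1182

H_34 = 54062195834749/13127595717600 ≈ 4.1182


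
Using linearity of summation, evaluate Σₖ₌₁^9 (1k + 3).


Σ(1k+3) = 1·Σk + 3·n
= 1·45 + 3·9
= 45 + 27 = 72

Σ = 72


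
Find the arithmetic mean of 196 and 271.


AM = (196 + 271)/2 = 467/2 = 233.5

AM = 233.5


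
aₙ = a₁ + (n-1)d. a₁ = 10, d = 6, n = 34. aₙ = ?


aₙ = a₁ + (n-1)d
= 10 + (34-1)×6
= 10 + 198
= 208

a_34 = 208


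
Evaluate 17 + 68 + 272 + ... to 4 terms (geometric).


Sₙ = 17×(4^4 - 1)/(4 - 1)
= 17×(256 - 1)/3
= 17×255/3
= 1445

S_4 = 1445


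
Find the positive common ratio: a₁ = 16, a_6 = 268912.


r^(n-1) = aₙ/a₁
r^5 = 268912/16 = 16807
r = 16807^(1/5)
= 7

r = 7


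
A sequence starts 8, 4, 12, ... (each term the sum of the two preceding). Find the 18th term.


Computing iteratively: 8, 4, 12, 16, 28, 44, 72, 116, 188, 304, 492, 796, ...
a_18 = 14284

a_18 = 14284


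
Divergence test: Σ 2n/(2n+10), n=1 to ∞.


lim(n→∞) 2n/(2n+10) = 2/2 = 1  (divide numerator and denominator by n)
lim aₙ = 1 ≠ 0 → series DIVERGES

Diverges (lim aₙ = 1 ≠ 0)


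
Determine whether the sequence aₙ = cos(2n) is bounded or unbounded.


For all n, -1 ≤ cos(2n) ≤ 1, so -1 ≤ cos(2n) ≤ 1
Lower bound: -1, Upper bound: 1
The sequence IS bounded

Bounded (-1 ≤ aₙ ≤ 1)


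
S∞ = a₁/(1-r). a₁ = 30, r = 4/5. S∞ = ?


S∞ = a₁/(1-r) = 30/(1 - 4/5)
= 30/(1/5)
= 150

S∞ = 150


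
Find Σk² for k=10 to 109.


Σₖ₌10^109 k² = Σₖ₌₁^109 k² − Σₖ₌₁^9 k²
= 109·110·219/6 − 9·10·19/6
= 437635 − 285 = 437350

Σk² = 437350


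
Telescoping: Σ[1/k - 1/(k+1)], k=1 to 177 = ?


Telescoping: adjacent terms cancel.
= 1/1 - 1/178
= 1 - 1/178 = 177/178

Sum = 177/178


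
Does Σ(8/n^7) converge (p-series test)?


p-series test: Σ c/n^p converges if p > 1, diverges if p ≤ 1 (constant c > 0 doesn't affect convergence).
p = 7
7 > 1 → CONVERGES

Converges (p = 7 > 1)


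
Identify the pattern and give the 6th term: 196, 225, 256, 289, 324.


Pattern: perfect squares: n²
Terms: 196, 225, 256, 289, 324
Next term = 361

Next term = 361


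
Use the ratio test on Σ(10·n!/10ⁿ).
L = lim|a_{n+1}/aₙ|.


aₙ = 10·n!/10^n
a_{n+1}/aₙ = (n+1)!/10^(n+1) × 10^n/n!  (constant 10 cancels)
= (n+1)/10
L = lim(n→∞) (n+1)/10 = ∞
L > 1 → series DIVERGES

Diverges (ratio test: L = ∞ > 1)


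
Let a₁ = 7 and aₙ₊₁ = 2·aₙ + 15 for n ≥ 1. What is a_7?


Computing step by step:
a_1 = 7
a_2 = 29
a_3 = 73
a_4 = 161
a_5 = 337
a_6 = 689
a_7 = 1393


a_7 = 1393


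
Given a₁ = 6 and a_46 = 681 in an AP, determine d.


d = (aₙ - a₁)/(n-1)
= (681 - 6)/(46-1)
= 675/45 = 15

d = 15


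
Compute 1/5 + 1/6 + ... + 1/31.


Σₖ₌5^31 1/k = 1/5 + 1/6 + 1/7 + ... + 1/31
= 140353889699857/72201776446800
≈ 1.9439

Sum = 140353889699857/72201776446800 ≈ 1.9439


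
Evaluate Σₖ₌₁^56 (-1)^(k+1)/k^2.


S = 1 - 1/4 + 1/9 - 1/16 + 1/25 - 1/36 + 1/49 - 1/64 ± ...
= 0.8223
(Full series converges to +π²/12 ≈ +0.8225)

S_56 = 0.8223


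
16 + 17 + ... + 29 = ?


Σₖ₌16^29 k = Σₖ₌₁^29 k − Σₖ₌₁^15 k
= 29·30/2 − 15·16/2
= 435 − 120 = 315

Σk = 315


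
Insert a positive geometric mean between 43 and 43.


GM = √(43×43) = √1849 = 43

GM = 43


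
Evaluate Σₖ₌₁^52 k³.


n(n+1)/2 = 52×53/2 = 1378
Σk³ = 1378² = 1898884

Σk³ = 1898884


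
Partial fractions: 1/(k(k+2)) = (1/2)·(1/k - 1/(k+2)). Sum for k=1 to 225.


1/(k(k+2)) = (1/2)·(1/k - 1/(k+2)) (partial fractions)
Telescoping: Σ = (1/2)·(1 + 1/2 - 1/226 - 1/227) = 19125/25651

Sum = 19125/25651


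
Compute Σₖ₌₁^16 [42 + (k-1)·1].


aₙ = 42 + (16-1)×1 = 57
Sₙ = n(a₁+aₙ)/2 = 16×(42+57)/2
= 16×99/2 = 792

S_16 = 792


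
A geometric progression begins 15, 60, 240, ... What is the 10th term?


aₙ = a₁·r^(n-1)
= 15×4^9
= 15×262144
= 3932160

a_10 = 3932160


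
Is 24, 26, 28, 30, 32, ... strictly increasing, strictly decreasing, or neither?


Differences: 2, 2, 2, 2
All differences > 0 → strictly INCREASING

Monotonically increasing


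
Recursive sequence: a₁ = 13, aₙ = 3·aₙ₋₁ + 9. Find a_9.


Computing step by step:
a_1 = 13
a_2 = 48
a_3 = 153
a_4 = 468
a_5 = 1413
a_6 = 4248
a_7 = 12753
a_8 = 38268
a_9 = 114813


a_9 = 114813


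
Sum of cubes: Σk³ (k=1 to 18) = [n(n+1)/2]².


n(n+1)/2 = 18×19/2 = 171
Σk³ = 171² = 29241

Σk³ = 29241


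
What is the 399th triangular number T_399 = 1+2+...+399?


n(n+1)/2 = 399×400/2 = 159600/2 = 79800

Σk = 79800


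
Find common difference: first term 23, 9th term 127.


d = (aₙ - a₁)/(n-1)
= (127 - 23)/(9-1)
= 104/8 = 13

d = 13


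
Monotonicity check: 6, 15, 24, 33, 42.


Differences: 9, 9, 9, 9
All differences > 0 → strictly INCREASING

Monotonically increasing


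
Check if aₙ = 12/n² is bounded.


a₁ = 12, a₂ = 12/4, a₃ = 12/9, ...
0 < aₙ ≤ 12 for all n ≥ 1
The sequence IS bounded

Bounded (0 < aₙ ≤ 12)


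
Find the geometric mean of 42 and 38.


GM = √(42×38) = √1596 = 39.95

GM = 39.95


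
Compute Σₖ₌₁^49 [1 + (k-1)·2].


aₙ = 1 + (49-1)×2 = 97
Sₙ = n(a₁+aₙ)/2 = 49×(1+97)/2
= 49×98/2 = 2401

S_49 = 2401


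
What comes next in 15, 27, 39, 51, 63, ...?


Pattern: arithmetic (d=12)
Terms: 15, 27, 39, 51, 63
Next term = 75

Next term = 75


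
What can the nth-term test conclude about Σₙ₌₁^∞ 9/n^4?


lim(n→∞) 9/n^4 = 0
lim aₙ = 0 → nth-term test is INCONCLUSIVE
(Need other tests; this is actually a convergent p-series with p=4 > 1)

Inconclusive (lim aₙ = 0; need another test)


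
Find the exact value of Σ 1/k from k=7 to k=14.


Σₖ₌7^14 1/k = 1/7 + 1/8 + 1/9 + 1/10 + 1/11 + 1/12 + 1/13 + 1/14
= 288851/360360
≈ 0.8016

Sum = 288851/360360 ≈ 0.8016


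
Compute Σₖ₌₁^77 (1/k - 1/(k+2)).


Telescoping with gap 2: two head and two tail terms survive.
= (1 + 1/2) - (1/78 + 1/79)
= 3/2 - 1/78 - 1/79 = 4543/3081

Sum = 4543/3081


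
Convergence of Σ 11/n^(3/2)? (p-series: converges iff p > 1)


p-series test: Σ c/n^p converges if p > 1, diverges if p ≤ 1 (constant c > 0 doesn't affect convergence).
p = 3/2
3/2 > 1 → CONVERGES

Converges (p = 3/2 > 1)


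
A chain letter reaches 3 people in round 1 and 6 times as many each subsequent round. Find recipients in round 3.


aₙ = a₁·r^(n-1)
= 3×6^2
= 3×36
= 108

a_3 = 108


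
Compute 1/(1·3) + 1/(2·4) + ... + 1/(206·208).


1/(k(k+2)) = (1/2)·(1/k - 1/(k+2)) (partial fractions)
Telescoping: Σ = (1/2)·(1 + 1/2 - 1/207 - 1/208) = 64169/86112

Sum = 64169/86112


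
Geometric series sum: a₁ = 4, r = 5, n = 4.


Sₙ = 4×(5^4 - 1)/(5 - 1)
= 4×(625 - 1)/4
= 4×624/4
= 624

S_4 = 624


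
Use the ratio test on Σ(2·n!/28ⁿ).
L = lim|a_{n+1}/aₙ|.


aₙ = 2·n!/28^n
a_{n+1}/aₙ = (n+1)!/28^(n+1) × 28^n/n!  (constant 2 cancels)
= (n+1)/28
L = lim(n→∞) (n+1)/28 = ∞
L > 1 → series DIVERGES

Diverges (ratio test: L = ∞ > 1)


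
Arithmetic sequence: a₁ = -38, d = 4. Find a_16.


aₙ = a₁ + (n-1)d
= -38 + (16-1)×4
= -38 + 60
= 22

a_16 = 22


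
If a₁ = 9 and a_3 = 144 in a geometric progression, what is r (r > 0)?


r^(n-1) = aₙ/a₁
r^2 = 144/9 = 16
r = 16^(1/2)
= ±4; taking r > 0 gives r = 4

r = 4


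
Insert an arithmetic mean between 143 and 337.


AM = (143 + 337)/2 = 480/2 = 240

AM = 240


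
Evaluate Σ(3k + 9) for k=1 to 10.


Σ(3k+9) = 3·Σk + 9·n
= 3·55 + 9·10
= 165 + 90 = 255

Σ = 255


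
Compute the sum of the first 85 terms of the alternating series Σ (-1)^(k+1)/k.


S = 1 - 1/2 + 1/3 - 1/4 + 1/5 - 1/6 + 1/7 - 1/8 ± ...
= 0.699
(Full series converges to +ln(2) ≈ +0.6931)

S_85 = 0.699


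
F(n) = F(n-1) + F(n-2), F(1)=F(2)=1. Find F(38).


Fibonacci sequence: 1, 1, 2, 3, 5, 8, 13, 21, 34, 55, 89, ...
F(38) = 39088169

F(38) = 39088169


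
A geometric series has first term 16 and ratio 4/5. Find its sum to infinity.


S∞ = a₁/(1-r) = 16/(1 - 4/5)
= 16/(1/5)
= 80

S∞ = 80


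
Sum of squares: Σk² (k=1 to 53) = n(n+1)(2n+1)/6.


n = 53
n(n+1)(2n+1)/6 = 53×54×107/6
= 306234/6 = 51039

Σk² = 51039


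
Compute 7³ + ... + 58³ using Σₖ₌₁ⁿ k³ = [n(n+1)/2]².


Σₖ₌7^58 k³ = [58·59/2]² − [6·7/2]²
= 2927521 − 441 = 2927080

Σk³ = 2927080


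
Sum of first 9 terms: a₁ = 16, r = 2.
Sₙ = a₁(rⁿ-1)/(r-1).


Sₙ = 16×(2^9 - 1)/(2 - 1)
= 16×(512 - 1)/1
= 16×511/1
= 8176

S_9 = 8176


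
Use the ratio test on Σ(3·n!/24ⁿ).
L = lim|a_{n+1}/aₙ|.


aₙ = 3·n!/24^n
a_{n+1}/aₙ = (n+1)!/24^(n+1) × 24^n/n!  (constant 3 cancels)
= (n+1)/24
L = lim(n→∞) (n+1)/24 = ∞
L > 1 → series DIVERGES

Diverges (ratio test: L = ∞ > 1)


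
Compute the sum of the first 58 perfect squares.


n = 58
n(n+1)(2n+1)/6 = 58×59×117/6
= 400374/6 = 66729

Σk² = 66729


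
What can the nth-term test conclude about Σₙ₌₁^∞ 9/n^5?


lim(n→∞) 9/n^5 = 0
lim aₙ = 0 → nth-term test is INCONCLUSIVE
(Need other tests; this is actually a convergent p-series with p=5 > 1)

Inconclusive (lim aₙ = 0; need another test)


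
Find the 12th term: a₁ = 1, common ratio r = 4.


aₙ = a₁·r^(n-1)
= 1×4^11
= 1×4194304
= 4194304

a_12 = 4194304


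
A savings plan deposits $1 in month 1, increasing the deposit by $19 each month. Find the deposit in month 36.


aₙ = a₁ + (n-1)d
= 1 + (36-1)×19
= 1 + 665
= 666

a_36 = 666


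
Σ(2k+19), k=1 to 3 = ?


Σ(2k+19) = 2·Σk + 19·n
= 2·6 + 19·3
= 12 + 57 = 69

Σ = 69


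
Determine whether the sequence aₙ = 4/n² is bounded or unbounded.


a₁ = 4, a₂ = 4/4, a₃ = 4/9, ...
0 < aₙ ≤ 4 for all n ≥ 1
The sequence IS bounded

Bounded (0 < aₙ ≤ 4)


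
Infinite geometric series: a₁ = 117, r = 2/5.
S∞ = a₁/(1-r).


S∞ = a₁/(1-r) = 117/(1 - 2/5)
= 117/(3/5)
= 195

S∞ = 195


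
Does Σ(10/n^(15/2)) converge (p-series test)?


p-series test: Σ c/n^p converges if p > 1, diverges if p ≤ 1 (constant c > 0 doesn't affect convergence).
p = 15/2
15/2 > 1 → CONVERGES

Converges (p = 15/2 > 1)


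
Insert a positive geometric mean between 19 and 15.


GM = √(19×15) = √285 = 16.8819

GM = 16.8819


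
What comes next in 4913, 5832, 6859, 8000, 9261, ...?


Pattern: perfect cubes: n³
Terms: 4913, 5832, 6859, 8000, 9261
Next term = 10648

Next term = 10648


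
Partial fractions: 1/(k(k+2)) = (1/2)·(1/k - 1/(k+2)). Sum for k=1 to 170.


1/(k(k+2)) = (1/2)·(1/k - 1/(k+2)) (partial fractions)
Telescoping: Σ = (1/2)·(1 + 1/2 - 1/171 - 1/172) = 43775/58824

Sum = 43775/58824


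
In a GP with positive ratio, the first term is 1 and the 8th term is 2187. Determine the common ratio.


r^(n-1) = aₙ/a₁
r^7 = 2187/1 = 2187
r = 2187^(1/7)
= 3

r = 3


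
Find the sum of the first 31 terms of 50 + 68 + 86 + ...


aₙ = 50 + (31-1)×18 = 590
Sₙ = n(a₁+aₙ)/2 = 31×(50+590)/2
= 31×640/2 = 9920

S_31 = 9920


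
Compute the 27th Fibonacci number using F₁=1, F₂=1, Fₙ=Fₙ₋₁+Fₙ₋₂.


Fibonacci sequence: 1, 1, 2, 3, 5, 8, 13, 21, 34, 55, 89, ...
F(27) = 196418

F(27) = 196418


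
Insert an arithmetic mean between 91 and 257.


AM = (91 + 257)/2 = 348/2 = 174

AM = 174


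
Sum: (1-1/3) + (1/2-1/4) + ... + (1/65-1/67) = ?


Telescoping with gap 2: two head and two tail terms survive.
= (1 + 1/2) - (1/66 + 1/67)
= 3/2 - 1/66 - 1/67 = 3250/2211

Sum = 3250/2211


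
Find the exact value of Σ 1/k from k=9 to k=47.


Σₖ₌9^47 1/k = 1/9 + 1/10 + 1/11 + ... + 1/47
= 761526744551583731543/442720643463713815200
≈ 1.7201

Sum = 761526744551583731543/442720643463713815200 ≈ 1.7201


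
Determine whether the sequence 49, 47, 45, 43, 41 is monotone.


Differences: -2, -2, -2, -2
All differences < 0 → strictly DECREASING

Monotonically decreasing


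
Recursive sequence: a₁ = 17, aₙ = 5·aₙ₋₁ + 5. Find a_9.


Computing step by step:
a_1 = 17
a_2 = 90
a_3 = 455
a_4 = 2280
a_5 = 11405
a_6 = 57030
a_7 = 285155
a_8 = 1425780
a_9 = 7128905


a_9 = 7128905


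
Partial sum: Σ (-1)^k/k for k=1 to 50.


S = -1 + 1/2 - 1/3 + 1/4 - 1/5 + 1/6 - 1/7 + 1/8 ± ...
= -0.6832
(Full series converges to -ln(2) ≈ -0.6931)

S_50 = -0.6832


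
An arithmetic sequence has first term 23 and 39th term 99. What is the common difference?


d = (aₙ - a₁)/(n-1)
= (99 - 23)/(39-1)
= 76/38 = 2

d = 2


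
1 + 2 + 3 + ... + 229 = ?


n(n+1)/2 = 229×230/2 = 52670/2 = 26335

Σk = 26335


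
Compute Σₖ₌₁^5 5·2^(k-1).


Sₙ = 5×(2^5 - 1)/(2 - 1)
= 5×(32 - 1)/1
= 5×31/1
= 155

S_5 = 155


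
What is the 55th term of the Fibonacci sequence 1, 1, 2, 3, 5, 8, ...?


Fibonacci sequence: 1, 1, 2, 3, 5, 8, 13, 21, 34, 55, 89, ...
F(55) = 139583862445

F(55) = 139583862445


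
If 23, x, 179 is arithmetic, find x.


AM = (23 + 179)/2 = 202/2 = 101

AM = 101


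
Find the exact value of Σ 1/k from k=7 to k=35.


Σₖ₌7^35 1/k = 1/7 + 1/8 + 1/9 + ... + 1/35
= 22274660489989/13127595717600
≈ 1.6968

Sum = 22274660489989/13127595717600 ≈ 1.6968


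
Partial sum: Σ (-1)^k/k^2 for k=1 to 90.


S = -1 + 1/4 - 1/9 + 1/16 - 1/25 + 1/36 - 1/49 + 1/64 ± ...
= -0.8224
(Full series converges to -π²/12 ≈ -0.8225)

S_90 = -0.8224


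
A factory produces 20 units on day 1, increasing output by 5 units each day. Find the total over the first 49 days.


aₙ = 20 + (49-1)×5 = 260
Sₙ = n(a₁+aₙ)/2 = 49×(20+260)/2
= 49×280/2 = 6860

S_49 = 6860


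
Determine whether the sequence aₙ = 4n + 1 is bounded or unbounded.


aₙ = 4n + 1 → as n→∞, aₙ→∞
No finite upper bound exists
The sequence is UNBOUNDED

Unbounded (aₙ → ∞ as n → ∞)


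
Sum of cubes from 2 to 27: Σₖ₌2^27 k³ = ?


Σₖ₌2^27 k³ = [27·28/2]² − [1·2/2]²
= 142884 − 1 = 142883

Σk³ = 142883


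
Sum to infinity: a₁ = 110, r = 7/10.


S∞ = a₁/(1-r) = 110/(1 - 7/10)
= 110/(3/10)
= 1100/3

S∞ = 1100/3


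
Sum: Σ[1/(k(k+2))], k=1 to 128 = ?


1/(k(k+2)) = (1/2)·(1/k - 1/(k+2)) (partial fractions)
Telescoping: Σ = (1/2)·(1 + 1/2 - 1/129 - 1/130) = 6224/8385

Sum = 6224/8385


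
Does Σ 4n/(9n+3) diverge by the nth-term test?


lim(n→∞) 4n/(9n+3) = 4/9 = 4/9  (divide numerator and denominator by n)
lim aₙ = 4/9 ≠ 0 → series DIVERGES

Diverges (lim aₙ = 4/9 ≠ 0)


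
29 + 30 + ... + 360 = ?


Σₖ₌29^360 k = Σₖ₌₁^360 k − Σₖ₌₁^28 k
= 360·361/2 − 28·29/2
= 64980 − 406 = 64574

Σk = 64574


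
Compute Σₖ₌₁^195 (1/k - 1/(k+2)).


Telescoping with gap 2: two head and two tail terms survive.
= (1 + 1/2) - (1/196 + 1/197)
= 3/2 - 1/196 - 1/197 = 57525/38612

Sum = 57525/38612


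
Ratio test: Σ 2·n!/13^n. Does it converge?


aₙ = 2·n!/13^n
a_{n+1}/aₙ = (n+1)!/13^(n+1) × 13^n/n!  (constant 2 cancels)
= (n+1)/13
L = lim(n→∞) (n+1)/13 = ∞
L > 1 → series DIVERGES

Diverges (ratio test: L = ∞ > 1)


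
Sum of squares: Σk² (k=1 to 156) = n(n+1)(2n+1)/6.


n = 156
n(n+1)(2n+1)/6 = 156×157×313/6
= 7665996/6 = 1277666

Σk² = 1277666


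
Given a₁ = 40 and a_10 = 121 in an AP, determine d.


d = (aₙ - a₁)/(n-1)
= (121 - 40)/(10-1)
= 81/9 = 9

d = 9


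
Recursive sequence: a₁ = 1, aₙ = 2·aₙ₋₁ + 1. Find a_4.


Computing step by step:
a_1 = 1
a_2 = 3
a_3 = 7
a_4 = 15


a_4 = 15


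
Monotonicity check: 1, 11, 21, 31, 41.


Differences: 10, 10, 10, 10
All differences > 0 → strictly INCREASING

Monotonically increasing


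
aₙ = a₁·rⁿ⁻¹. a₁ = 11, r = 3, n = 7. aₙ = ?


aₙ = a₁·r^(n-1)
= 11×3^6
= 11×729
= 8019

a_7 = 8019


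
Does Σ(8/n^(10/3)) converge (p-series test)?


p-series test: Σ c/n^p converges if p > 1, diverges if p ≤ 1 (constant c > 0 doesn't affect convergence).
p = 10/3
10/3 > 1 → CONVERGES

Converges (p = 10/3 > 1)


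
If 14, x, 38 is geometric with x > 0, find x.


GM = √(14×38) = √532 = 23.0651

GM = 23.0651


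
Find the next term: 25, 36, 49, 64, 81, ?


Pattern: perfect squares: n²
Terms: 25, 36, 49, 64, 81
Next term = 100

Next term = 100


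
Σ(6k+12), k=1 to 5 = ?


Σ(6k+12) = 6·Σk + 12·n
= 6·15 + 12·5
= 90 + 60 = 150

Σ = 150


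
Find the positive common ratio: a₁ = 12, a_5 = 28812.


r^(n-1) = aₙ/a₁
r^4 = 28812/12 = 2401
r = 2401^(1/4)
= ±7; taking r > 0 gives r = 7

r = 7


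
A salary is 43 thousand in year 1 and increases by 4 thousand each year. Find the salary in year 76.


aₙ = a₁ + (n-1)d
= 43 + (76-1)×4
= 43 + 300
= 343

a_76 = 343


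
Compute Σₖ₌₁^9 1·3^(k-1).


Sₙ = 1×(3^9 - 1)/(3 - 1)
= 1×(19683 - 1)/2
= 1×19682/2
= 9841

S_9 = 9841


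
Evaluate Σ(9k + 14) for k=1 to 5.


Σ(9k+14) = 9·Σk + 14·n
= 9·15 + 14·5
= 135 + 70 = 205

Σ = 205


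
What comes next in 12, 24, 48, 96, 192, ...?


Pattern: geometric (r=2)
Terms: 12, 24, 48, 96, 192
Next term = 384

Next term = 384


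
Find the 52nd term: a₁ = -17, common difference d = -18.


aₙ = a₁ + (n-1)d
= -17 + (52-1)×-18
= -17 - 918
= -935

a_52 = -935


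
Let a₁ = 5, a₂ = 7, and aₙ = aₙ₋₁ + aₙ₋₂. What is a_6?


Computing iteratively: 5, 7, 12, 19, 31, 50
a_6 = 50

a_6 = 50


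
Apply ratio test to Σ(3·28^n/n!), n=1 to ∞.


aₙ = 3·28^n/n!
a_{n+1}/aₙ = 28^(n+1)/(n+1)! × n!/28^n  (constant 3 cancels)
= 28/(n+1)
L = lim(n→∞) 28/(n+1) = 0
L < 1 → series CONVERGES

Converges (ratio test: L = 0 < 1)


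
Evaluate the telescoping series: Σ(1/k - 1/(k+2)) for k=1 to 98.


Telescoping with gap 2: two head and two tail terms survive.
= (1 + 1/2) - (1/99 + 1/100)
= 3/2 - 1/99 - 1/100 = 14651/9900

Sum = 14651/9900


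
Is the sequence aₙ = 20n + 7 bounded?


aₙ = 20n + 7 → as n→∞, aₙ→∞
No finite upper bound exists
The sequence is UNBOUNDED

Unbounded (aₙ → ∞ as n → ∞)


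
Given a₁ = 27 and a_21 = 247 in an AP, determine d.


d = (aₙ - a₁)/(n-1)
= (247 - 27)/(21-1)
= 220/20 = 11

d = 11


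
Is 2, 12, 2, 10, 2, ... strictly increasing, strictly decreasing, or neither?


Differences: 10, -10, 8, -8
Difference at position 1 is +10 (> 0) but position 2 is -10 (< 0) — sequence both rises and falls
→ NOT monotonic

Not monotonic


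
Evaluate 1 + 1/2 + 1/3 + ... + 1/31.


H_31 = 1/1 + 1/2 + 1/3 + ... + 1/31
= 290774257297357/72201776446800
≈ 4.0272

H_31 = 290774257297357/72201776446800 ≈ 4.0272


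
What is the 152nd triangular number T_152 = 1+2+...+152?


n(n+1)/2 = 152×153/2 = 23256/2 = 11628

Σk = 11628


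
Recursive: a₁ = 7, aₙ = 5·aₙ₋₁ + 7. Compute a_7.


Computing step by step:
a_1 = 7
a_2 = 42
a_3 = 217
a_4 = 1092
a_5 = 5467
a_6 = 27342
a_7 = 136717


a_7 = 136717


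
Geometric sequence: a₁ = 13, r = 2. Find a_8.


aₙ = a₁·r^(n-1)
= 13×2^7
= 13×128
= 1664

a_8 = 1664


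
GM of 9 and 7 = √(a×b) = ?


GM = √(9×7) = √63 = 7.9373

GM = 7.9373


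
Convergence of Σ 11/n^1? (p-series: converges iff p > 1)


p-series test: Σ c/n^p converges if p > 1, diverges if p ≤ 1 (constant c > 0 doesn't affect convergence).
p = 1
1 ≤ 1 → DIVERGES

Diverges (p = 1 ≤ 1)


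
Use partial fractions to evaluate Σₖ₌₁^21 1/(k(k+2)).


1/(k(k+2)) = (1/2)·(1/k - 1/(k+2)) (partial fractions)
Telescoping: Σ = (1/2)·(1 + 1/2 - 1/22 - 1/23) = 357/506

Sum = 357/506


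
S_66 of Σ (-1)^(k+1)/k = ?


S = 1 - 1/2 + 1/3 - 1/4 + 1/5 - 1/6 + 1/7 - 1/8 ± ...
= 0.6856
(Full series converges to +ln(2) ≈ +0.6931)

S_66 = 0.6856


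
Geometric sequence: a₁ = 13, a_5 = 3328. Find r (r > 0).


r^(n-1) = aₙ/a₁
r^4 = 3328/13 = 256
r = 256^(1/4)
= ±4; taking r > 0 gives r = 4

r = 4


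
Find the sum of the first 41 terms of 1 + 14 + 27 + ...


aₙ = 1 + (41-1)×13 = 521
Sₙ = n(a₁+aₙ)/2 = 41×(1+521)/2
= 41×522/2 = 10701

S_41 = 10701


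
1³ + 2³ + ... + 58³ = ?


n(n+1)/2 = 58×59/2 = 1711
Σk³ = 1711² = 2927521

Σk³ = 2927521


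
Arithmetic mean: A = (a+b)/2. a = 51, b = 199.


AM = (51 + 199)/2 = 250/2 = 125

AM = 125


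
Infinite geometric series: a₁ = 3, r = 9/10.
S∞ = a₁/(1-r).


S∞ = a₁/(1-r) = 3/(1 - 9/10)
= 3/(1/10)
= 30

S∞ = 30


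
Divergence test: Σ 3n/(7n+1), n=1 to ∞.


lim(n→∞) 3n/(7n+1) = 3/7 = 3/7  (divide numerator and denominator by n)
lim aₙ = 3/7 ≠ 0 → series DIVERGES

Diverges (lim aₙ = 3/7 ≠ 0)


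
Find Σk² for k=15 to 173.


Σₖ₌15^173 k² = Σₖ₌₁^173 k² − Σₖ₌₁^14 k²
= 173·174·347/6 − 14·15·29/6
= 1740899 − 1015 = 1739884

Σk² = 1739884


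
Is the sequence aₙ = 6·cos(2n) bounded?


For all n, -1 ≤ cos(2n) ≤ 1, so -6 ≤ 6·cos(2n) ≤ 6
Lower bound: -6, Upper bound: 6
The sequence IS bounded

Bounded (-6 ≤ aₙ ≤ 6)


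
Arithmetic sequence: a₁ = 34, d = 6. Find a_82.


aₙ = a₁ + (n-1)d
= 34 + (82-1)×6
= 34 + 486
= 520

a_82 = 520


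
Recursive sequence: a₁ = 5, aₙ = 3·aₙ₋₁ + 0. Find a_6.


Computing step by step:
a_1 = 5
a_2 = 15
a_3 = 45
a_4 = 135
a_5 = 405
a_6 = 1215


a_6 = 1215


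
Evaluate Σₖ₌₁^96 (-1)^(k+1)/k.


S = 1 - 1/2 + 1/3 - 1/4 + 1/5 - 1/6 + 1/7 - 1/8 ± ...
= 0.688
(Full series converges to +ln(2) ≈ +0.6931)

S_96 = 0.688


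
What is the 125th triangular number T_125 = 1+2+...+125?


n(n+1)/2 = 125×126/2 = 15750/2 = 7875

Σk = 7875


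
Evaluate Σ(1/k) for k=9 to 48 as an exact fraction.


Σₖ₌9^48 1/k = 1/9 + 1/10 + 1/11 + ... + 1/48
= 770750091290411102693/442720643463713815200
≈ 1.7409

Sum = 770750091290411102693/442720643463713815200 ≈ 1.7409


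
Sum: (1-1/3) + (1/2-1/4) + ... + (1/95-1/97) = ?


Telescoping with gap 2: two head and two tail terms survive.
= (1 + 1/2) - (1/96 + 1/97)
= 3/2 - 1/96 - 1/97 = 13775/9312

Sum = 13775/9312


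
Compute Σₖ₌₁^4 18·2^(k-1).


Sₙ = 18×(2^4 - 1)/(2 - 1)
= 18×(16 - 1)/1
= 18×15/1
= 270

S_4 = 270


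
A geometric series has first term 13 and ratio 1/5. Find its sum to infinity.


S∞ = a₁/(1-r) = 13/(1 - 1/5)
= 13/(4/5)
= 65/4

S∞ = 65/4


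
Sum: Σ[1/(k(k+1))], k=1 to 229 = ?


1/(k(k+1)) = 1/k - 1/(k+1) (partial fractions)
Telescoping: Σ = 1 - 1/230 = 229/230

Sum = 229/230


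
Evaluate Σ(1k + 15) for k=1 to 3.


Σ(1k+15) = 1·Σk + 15·n
= 1·6 + 15·3
= 6 + 45 = 51

Σ = 51


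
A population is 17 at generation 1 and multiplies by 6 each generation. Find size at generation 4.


aₙ = a₁·r^(n-1)
= 17×6^3
= 17×216
= 3672

a_4 = 3672


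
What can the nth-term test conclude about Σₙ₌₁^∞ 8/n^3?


lim(n→∞) 8/n^3 = 0
lim aₙ = 0 → nth-term test is INCONCLUSIVE
(Need other tests; this is actually a convergent p-series with p=3 > 1)

Inconclusive (lim aₙ = 0; need another test)


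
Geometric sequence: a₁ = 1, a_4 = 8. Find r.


r^(n-1) = aₙ/a₁
r^3 = 8/1 = 8
r = 8^(1/3)
= 2

r = 2


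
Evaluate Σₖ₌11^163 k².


Σₖ₌11^163 k² = Σₖ₌₁^163 k² − Σₖ₌₁^10 k²
= 163·164·327/6 − 10·11·21/6
= 1456894 − 385 = 1456509

Σk² = 1456509


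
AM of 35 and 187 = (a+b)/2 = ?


AM = (35 + 187)/2 = 222/2 = 111

AM = 111


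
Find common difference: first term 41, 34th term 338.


d = (aₙ - a₁)/(n-1)
= (338 - 41)/(34-1)
= 297/33 = 9

d = 9


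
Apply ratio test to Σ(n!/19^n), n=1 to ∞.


aₙ = n!/19^n
a_{n+1}/aₙ = (n+1)!/19^(n+1) × 19^n/n!
= (n+1)/19
L = lim(n→∞) (n+1)/19 = ∞
L > 1 → series DIVERGES

Diverges (ratio test: L = ∞ > 1)


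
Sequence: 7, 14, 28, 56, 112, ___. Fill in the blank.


Pattern: geometric (r=2)
Terms: 7, 14, 28, 56, 112
Next term = 224

Next term = 224


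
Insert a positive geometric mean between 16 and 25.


GM = √(16×25) = √400 = 20

GM = 20


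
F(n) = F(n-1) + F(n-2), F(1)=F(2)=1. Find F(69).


Fibonacci sequence: 1, 1, 2, 3, 5, 8, 13, 21, 34, 55, 89, ...
F(69) = 117669030460994

F(69) = 117669030460994


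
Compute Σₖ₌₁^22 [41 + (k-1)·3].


aₙ = 41 + (22-1)×3 = 104
Sₙ = n(a₁+aₙ)/2 = 22×(41+104)/2
= 22×145/2 = 1595

S_22 = 1595


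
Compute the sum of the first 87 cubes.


n(n+1)/2 = 87×88/2 = 3828
Σk³ = 3828² = 14653584

Σk³ = 14653584


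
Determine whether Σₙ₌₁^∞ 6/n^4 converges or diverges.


p-series test: Σ c/n^p converges if p > 1, diverges if p ≤ 1 (constant c > 0 doesn't affect convergence).
p = 4
4 > 1 → CONVERGES

Converges (p = 4 > 1)


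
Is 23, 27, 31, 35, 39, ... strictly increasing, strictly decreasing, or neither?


Differences: 4, 4, 4, 4
All differences > 0 → strictly INCREASING

Monotonically increasing


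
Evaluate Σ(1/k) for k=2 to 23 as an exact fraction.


Σₖ₌2^23 1/k = 1/2 + 1/3 + 1/4 + ... + 1/23
= 325333835/118982864
≈ 2.7343

Sum = 325333835/118982864 ≈ 2.7343


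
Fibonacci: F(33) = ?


Fibonacci sequence: 1, 1, 2, 3, 5, 8, 13, 21, 34, 55, 89, ...
F(33) = 3524578

F(33) = 3524578


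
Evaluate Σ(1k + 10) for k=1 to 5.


Σ(1k+10) = 1·Σk + 10·n
= 1·15 + 10·5
= 15 + 50 = 65

Σ = 65


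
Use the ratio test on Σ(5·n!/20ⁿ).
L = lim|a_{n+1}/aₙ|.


aₙ = 5·n!/20^n
a_{n+1}/aₙ = (n+1)!/20^(n+1) × 20^n/n!  (constant 5 cancels)
= (n+1)/20
L = lim(n→∞) (n+1)/20 = ∞
L > 1 → series DIVERGES

Diverges (ratio test: L = ∞ > 1)


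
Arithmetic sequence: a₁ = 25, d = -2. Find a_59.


aₙ = a₁ + (n-1)d
= 25 + (59-1)×-2
= 25 - 116
= -91

a_59 = -91


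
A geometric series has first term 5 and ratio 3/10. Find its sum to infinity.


S∞ = a₁/(1-r) = 5/(1 - 3/10)
= 5/(7/10)
= 50/7

S∞ = 50/7


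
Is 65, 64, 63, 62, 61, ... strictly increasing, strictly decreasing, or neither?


Differences: -1, -1, -1, -1
All differences < 0 → strictly DECREASING

Monotonically decreasing


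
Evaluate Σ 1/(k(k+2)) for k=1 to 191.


1/(k(k+2)) = (1/2)·(1/k - 1/(k+2)) (partial fractions)
Telescoping: Σ = (1/2)·(1 + 1/2 - 1/192 - 1/193) = 55199/74112

Sum = 55199/74112


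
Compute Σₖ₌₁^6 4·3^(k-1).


Sₙ = 4×(3^6 - 1)/(3 - 1)
= 4×(729 - 1)/2
= 4×728/2
= 1456

S_6 = 1456


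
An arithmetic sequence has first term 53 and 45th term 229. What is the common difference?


d = (aₙ - a₁)/(n-1)
= (229 - 53)/(45-1)
= 176/44 = 4

d = 4


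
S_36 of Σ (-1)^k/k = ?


S = -1 + 1/2 - 1/3 + 1/4 - 1/5 + 1/6 - 1/7 + 1/8 ± ...
= -0.6795
(Full series converges to -ln(2) ≈ -0.6931)

S_36 = -0.6795


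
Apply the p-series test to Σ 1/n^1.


p-series test: Σ c/n^p converges if p > 1, diverges if p ≤ 1 (constant c > 0 doesn't affect convergence).
p = 1
1 ≤ 1 → DIVERGES

Diverges (p = 1 ≤ 1)


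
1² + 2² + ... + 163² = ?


n = 163
n(n+1)(2n+1)/6 = 163×164×327/6
= 8741364/6 = 1456894

Σk² = 1456894


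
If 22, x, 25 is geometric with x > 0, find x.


GM = √(22×25) = √550 = 23.4521

GM = 23.4521


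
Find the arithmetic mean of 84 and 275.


AM = (84 + 275)/2 = 359/2 = 179.5

AM = 179.5


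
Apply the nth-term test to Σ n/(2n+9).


lim(n→∞) n/(2n+9) = 1/2 = 1/2  (divide numerator and denominator by n)
lim aₙ = 1/2 ≠ 0 → series DIVERGES

Diverges (lim aₙ = 1/2 ≠ 0)


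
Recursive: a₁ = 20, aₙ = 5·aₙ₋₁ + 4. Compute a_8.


Computing step by step:
a_1 = 20
a_2 = 104
a_3 = 524
a_4 = 2624
a_5 = 13124
a_6 = 65624
a_7 = 328124
a_8 = 1640624


a_8 = 1640624


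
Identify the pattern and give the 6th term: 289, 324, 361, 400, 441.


Pattern: perfect squares: n²
Terms: 289, 324, 361, 400, 441
Next term = 484

Next term = 484


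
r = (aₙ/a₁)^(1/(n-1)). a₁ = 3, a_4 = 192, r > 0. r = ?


r^(n-1) = aₙ/a₁
r^3 = 192/3 = 64
r = 64^(1/3)
= 4

r = 4


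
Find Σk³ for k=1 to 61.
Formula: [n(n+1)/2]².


n(n+1)/2 = 61×62/2 = 1891
Σk³ = 1891² = 3575881

Σk³ = 3575881


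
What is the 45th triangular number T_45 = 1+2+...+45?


n(n+1)/2 = 45×46/2 = 2070/2 = 1035

Σk = 1035


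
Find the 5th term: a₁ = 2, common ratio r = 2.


aₙ = a₁·r^(n-1)
= 2×2^4
= 2×16
= 32

a_5 = 32


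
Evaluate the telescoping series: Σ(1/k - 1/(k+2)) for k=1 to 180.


Telescoping with gap 2: two head and two tail terms survive.
= (1 + 1/2) - (1/181 + 1/182)
= 3/2 - 1/181 - 1/182 = 24525/16471

Sum = 24525/16471


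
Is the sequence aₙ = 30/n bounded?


a₁ = 30, a₂ = 30/2, a₃ = 30/3, ...
0 < aₙ ≤ 30 for all n ≥ 1
Lower bound: 0, Upper bound: 30
The sequence IS bounded

Bounded (0 < aₙ ≤ 30)


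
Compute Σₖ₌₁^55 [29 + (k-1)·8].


aₙ = 29 + (55-1)×8 = 461
Sₙ = n(a₁+aₙ)/2 = 55×(29+461)/2
= 55×490/2 = 13475

S_55 = 13475


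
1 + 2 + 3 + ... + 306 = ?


n(n+1)/2 = 306×307/2 = 93942/2 = 46971

Σk = 46971


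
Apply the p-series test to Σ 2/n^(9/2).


p-series test: Σ c/n^p converges if p > 1, diverges if p ≤ 1 (constant c > 0 doesn't affect convergence).
p = 9/2
9/2 > 1 → CONVERGES

Converges (p = 9/2 > 1)


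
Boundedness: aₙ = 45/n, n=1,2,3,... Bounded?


a₁ = 45, a₂ = 45/2, a₃ = 45/3, ...
0 < aₙ ≤ 45 for all n ≥ 1
Lower bound: 0, Upper bound: 45
The sequence IS bounded

Bounded (0 < aₙ ≤ 45)


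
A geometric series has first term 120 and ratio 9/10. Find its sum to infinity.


S∞ = a₁/(1-r) = 120/(1 - 9/10)
= 120/(1/10)
= 1200

S∞ = 1200


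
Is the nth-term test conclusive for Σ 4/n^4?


lim(n→∞) 4/n^4 = 0
lim aₙ = 0 → nth-term test is INCONCLUSIVE
(Need other tests; this is actually a convergent p-series with p=4 > 1)

Inconclusive (lim aₙ = 0; need another test)


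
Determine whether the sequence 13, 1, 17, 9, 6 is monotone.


Differences: -12, 16, -8, -3
Difference at position 2 is +16 (> 0) but position 1 is -12 (< 0) — sequence both rises and falls
→ NOT monotonic

Not monotonic


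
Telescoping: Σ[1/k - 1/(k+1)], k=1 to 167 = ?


Telescoping: adjacent terms cancel.
= 1/1 - 1/168
= 1 - 1/168 = 167/168

Sum = 167/168


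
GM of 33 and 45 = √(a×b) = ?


GM = √(33×45) = √1485 = 38.5357

GM = 38.5357


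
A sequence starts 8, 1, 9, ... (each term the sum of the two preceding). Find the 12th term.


Computing iteratively: 8, 1, 9, 10, 19, 29, 48, 77, 125, 202, 327, 529
a_12 = 529

a_12 = 529


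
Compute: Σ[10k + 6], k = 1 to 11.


Σ(10k+6) = 10·Σk + 6·n
= 10·66 + 6·11
= 660 + 66 = 726

Σ = 726


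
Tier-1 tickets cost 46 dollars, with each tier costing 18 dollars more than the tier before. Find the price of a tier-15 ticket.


aₙ = a₁ + (n-1)d
= 46 + (15-1)×18
= 46 + 252
= 298

a_15 = 298


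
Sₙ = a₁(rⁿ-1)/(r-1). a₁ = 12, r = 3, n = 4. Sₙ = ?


Sₙ = 12×(3^4 - 1)/(3 - 1)
= 12×(81 - 1)/2
= 12×80/2
= 480

S_4 = 480


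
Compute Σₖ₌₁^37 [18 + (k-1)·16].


aₙ = 18 + (37-1)×16 = 594
Sₙ = n(a₁+aₙ)/2 = 37×(18+594)/2
= 37×612/2 = 11322

S_37 = 11322


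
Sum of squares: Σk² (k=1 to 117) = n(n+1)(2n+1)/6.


n = 117
n(n+1)(2n+1)/6 = 117×118×235/6
= 3244410/6 = 540735

Σk² = 540735


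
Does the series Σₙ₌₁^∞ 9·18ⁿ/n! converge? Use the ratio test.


aₙ = 9·18^n/n!
a_{n+1}/aₙ = 18^(n+1)/(n+1)! × n!/18^n  (constant 9 cancels)
= 18/(n+1)
L = lim(n→∞) 18/(n+1) = 0
L < 1 → series CONVERGES

Converges (ratio test: L = 0 < 1)


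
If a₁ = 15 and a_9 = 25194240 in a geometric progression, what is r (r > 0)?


r^(n-1) = aₙ/a₁
r^8 = 25194240/15 = 1679616
r = 1679616^(1/8)
= ±6; taking r > 0 gives r = 6

r = 6


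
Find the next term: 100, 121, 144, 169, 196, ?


Pattern: perfect squares: n²
Terms: 100, 121, 144, 169, 196
Next term = 225

Next term = 225


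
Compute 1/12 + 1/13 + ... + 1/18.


Σₖ₌12^18 1/k = 1/12 + 1/13 + 1/14 + 1/15 + 1/16 + 1/17 + 1/18
= 529331/1113840
≈ 0.4752

Sum = 529331/1113840 ≈ 0.4752


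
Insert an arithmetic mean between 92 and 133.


AM = (92 + 133)/2 = 225/2 = 112.5

AM = 112.5


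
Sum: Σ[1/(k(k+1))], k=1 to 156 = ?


1/(k(k+1)) = 1/k - 1/(k+1) (partial fractions)
Telescoping: Σ = 1 - 1/157 = 156/157

Sum = 156/157


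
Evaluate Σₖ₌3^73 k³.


Σₖ₌3^73 k³ = [73·74/2]² − [2·3/2]²
= 7295401 − 9 = 7295392

Σk³ = 7295392


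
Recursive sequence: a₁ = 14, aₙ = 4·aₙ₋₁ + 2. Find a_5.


Computing step by step:
a_1 = 14
a_2 = 58
a_3 = 234
a_4 = 938
a_5 = 3754


a_5 = 3754


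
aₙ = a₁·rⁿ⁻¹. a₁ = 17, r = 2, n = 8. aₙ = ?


aₙ = a₁·r^(n-1)
= 17×2^7
= 17×128
= 2176

a_8 = 2176


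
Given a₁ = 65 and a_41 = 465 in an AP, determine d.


d = (aₙ - a₁)/(n-1)
= (465 - 65)/(41-1)
= 400/40 = 10

d = 10


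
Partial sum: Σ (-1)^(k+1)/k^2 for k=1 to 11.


S = 1 - 1/4 + 1/9 - 1/16 + 1/25 - 1/36 + 1/49 - 1/64 ± ...
= 0.8262
(Full series converges to +π²/12 ≈ +0.8225)

S_11 = 0.8262


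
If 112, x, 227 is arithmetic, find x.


AM = (112 + 227)/2 = 339/2 = 169.5

AM = 169.5


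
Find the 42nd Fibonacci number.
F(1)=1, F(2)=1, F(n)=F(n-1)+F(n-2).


Fibonacci sequence: 1, 1, 2, 3, 5, 8, 13, 21, 34, 55, 89, ...
F(42) = 267914296

F(42) = 267914296


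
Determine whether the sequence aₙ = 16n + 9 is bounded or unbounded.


aₙ = 16n + 9 → as n→∞, aₙ→∞
No finite upper bound exists
The sequence is UNBOUNDED

Unbounded (aₙ → ∞ as n → ∞)


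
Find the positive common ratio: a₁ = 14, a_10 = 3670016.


r^(n-1) = aₙ/a₁
r^9 = 3670016/14 = 262144
r = 262144^(1/9)
= 4

r = 4


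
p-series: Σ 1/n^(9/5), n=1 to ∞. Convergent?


p-series test: Σ c/n^p converges if p > 1, diverges if p ≤ 1 (constant c > 0 doesn't affect convergence).
p = 9/5
9/5 > 1 → CONVERGES

Converges (p = 9/5 > 1)


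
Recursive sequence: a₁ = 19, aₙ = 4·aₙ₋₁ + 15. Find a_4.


Computing step by step:
a_1 = 19
a_2 = 91
a_3 = 379
a_4 = 1531


a_4 = 1531


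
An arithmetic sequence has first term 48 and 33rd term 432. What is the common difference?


d = (aₙ - a₁)/(n-1)
= (432 - 48)/(33-1)
= 384/32 = 12

d = 12


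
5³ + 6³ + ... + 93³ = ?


Σₖ₌5^93 k³ = [93·94/2]² − [4·5/2]²
= 19105641 − 100 = 19105541

Σk³ = 19105541


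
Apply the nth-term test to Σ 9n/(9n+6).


lim(n→∞) 9n/(9n+6) = 9/9 = 1  (divide numerator and denominator by n)
lim aₙ = 1 ≠ 0 → series DIVERGES

Diverges (lim aₙ = 1 ≠ 0)


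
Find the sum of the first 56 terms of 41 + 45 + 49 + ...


aₙ = 41 + (56-1)×4 = 261
Sₙ = n(a₁+aₙ)/2 = 56×(41+261)/2
= 56×302/2 = 8456

S_56 = 8456


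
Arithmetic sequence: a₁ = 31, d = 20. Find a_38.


aₙ = a₁ + (n-1)d
= 31 + (38-1)×20
= 31 + 740
= 771

a_38 = 771


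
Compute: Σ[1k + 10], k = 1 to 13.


Σ(1k+10) = 1·Σk + 10·n
= 1·91 + 10·13
= 91 + 130 = 221

Σ = 221


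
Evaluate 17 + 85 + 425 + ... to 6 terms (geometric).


Sₙ = 17×(5^6 - 1)/(5 - 1)
= 17×(15625 - 1)/4
= 17×15624/4
= 66402

S_6 = 66402


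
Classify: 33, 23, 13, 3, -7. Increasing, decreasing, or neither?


Differences: -10, -10, -10, -10
All differences < 0 → strictly DECREASING

Monotonically decreasing


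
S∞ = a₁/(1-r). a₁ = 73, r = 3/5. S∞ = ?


S∞ = a₁/(1-r) = 73/(1 - 3/5)
= 73/(2/5)
= 365/2

S∞ = 365/2


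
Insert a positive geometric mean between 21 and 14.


GM = √(21×14) = √294 = 17.1464

GM = 17.1464


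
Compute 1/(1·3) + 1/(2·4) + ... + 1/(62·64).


1/(k(k+2)) = (1/2)·(1/k - 1/(k+2)) (partial fractions)
Telescoping: Σ = (1/2)·(1 + 1/2 - 1/63 - 1/64) = 5921/8064

Sum = 5921/8064


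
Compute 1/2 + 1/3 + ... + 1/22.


Σₖ₌2^22 1/k = 1/2 + 1/3 + 1/4 + ... + 1/22
= 13920029/5173168
≈ 2.6908

Sum = 13920029/5173168 ≈ 2.6908


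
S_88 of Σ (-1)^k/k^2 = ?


S = -1 + 1/4 - 1/9 + 1/16 - 1/25 + 1/36 - 1/49 + 1/64 ± ...
= -0.8224
(Full series converges to -π²/12 ≈ -0.8225)

S_88 = -0.8224


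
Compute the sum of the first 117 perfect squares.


n = 117
n(n+1)(2n+1)/6 = 117×118×235/6
= 3244410/6 = 540735

Σk² = 540735


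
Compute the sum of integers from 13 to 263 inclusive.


Σₖ₌13^263 k = Σₖ₌₁^263 k − Σₖ₌₁^12 k
= 263·264/2 − 12·13/2
= 34716 − 78 = 34638

Σk = 34638


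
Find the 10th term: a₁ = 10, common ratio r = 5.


aₙ = a₁·r^(n-1)
= 10×5^9
= 10×1953125
= 19531250

a_10 = 19531250


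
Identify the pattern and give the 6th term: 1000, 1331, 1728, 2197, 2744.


Pattern: perfect cubes: n³
Terms: 1000, 1331, 1728, 2197, 2744
Next term = 3375

Next term = 3375


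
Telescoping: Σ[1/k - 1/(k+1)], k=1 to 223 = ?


Telescoping: adjacent terms cancel.
= 1/1 - 1/224
= 1 - 1/224 = 223/224

Sum = 223/224
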